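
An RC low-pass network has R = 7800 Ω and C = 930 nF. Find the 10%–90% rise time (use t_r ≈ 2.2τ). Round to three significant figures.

t_r ≈ 0.0160 s

τ = RC = 7800 × 930 nF = 0.00725 s.
t_r ≈ 2.2τ = 0.0160 s.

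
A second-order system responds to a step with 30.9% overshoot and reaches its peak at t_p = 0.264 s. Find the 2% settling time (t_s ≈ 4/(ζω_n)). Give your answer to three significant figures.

The overshoot fixes ζ = −ln(OS)/√(π²+ln²(OS)) = 0.350.
t_p = π/ω_d ⇒ ω_d = 11.9 rad/s; then ω_n = ω_d/√(1−ζ²) = 12.7 rad/s.
t_s ≈ 4/(ζω_n) = 4/(0.350·12.7) = 0.899 s.

t_s ≈ 0.899 s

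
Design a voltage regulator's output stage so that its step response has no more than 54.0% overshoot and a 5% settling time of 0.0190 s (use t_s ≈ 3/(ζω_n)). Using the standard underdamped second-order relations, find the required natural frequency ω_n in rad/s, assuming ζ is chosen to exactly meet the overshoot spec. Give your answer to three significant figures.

Inverting the overshoot relation: ζ = |ln 0.540|/√(π² + ln²0.540) = 0.192.
From t_s ≈ 3/(ζω_n): ω_n = 3/(ζ·t_s) = 3/(0.192·0.0190) = 820 rad/s.

ω_n ≈ 820 rad/s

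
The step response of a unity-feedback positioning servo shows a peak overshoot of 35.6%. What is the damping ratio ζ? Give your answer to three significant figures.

From %OS = 100·exp(−πζ/√(1−ζ²)), invert to get ζ = −ln(OS)/√(π² + ln²(OS)) with OS = 0.356.
−ln 0.356 = 1.033, so ζ = 1.033/√(π² + 1.067) = 0.312.

ζ ≈ 0.312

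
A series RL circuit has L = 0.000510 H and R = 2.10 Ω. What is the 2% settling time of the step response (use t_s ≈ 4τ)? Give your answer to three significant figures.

t_s ≈ 0.000971 s

τ = L/R = 0.000510/2.10 = 0.000243 s.
t_s ≈ 4τ = 0.000971 s.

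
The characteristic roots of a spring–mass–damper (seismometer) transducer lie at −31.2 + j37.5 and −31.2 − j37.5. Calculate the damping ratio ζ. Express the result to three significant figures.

ζ ≈ 0.640

|pole| = ω_n = √(31.2² + 37.5²) = 48.8 rad/s; ζ = cos θ = σ/ω_n = 0.640.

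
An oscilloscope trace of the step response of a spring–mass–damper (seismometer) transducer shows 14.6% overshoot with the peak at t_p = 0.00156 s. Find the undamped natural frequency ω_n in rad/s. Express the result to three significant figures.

ω_n ≈ 2360 rad/s

The overshoot fixes ζ = −ln(OS)/√(π²+ln²(OS)) = 0.522.
t_p = π/ω_d ⇒ ω_d = 2010 rad/s; then ω_n = ω_d/√(1−ζ²) = 2360 rad/s.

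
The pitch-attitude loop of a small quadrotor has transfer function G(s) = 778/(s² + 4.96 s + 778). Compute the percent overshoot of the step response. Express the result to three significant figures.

%OS ≈ 75.5%

Comparing the denominator to s² + 2ζω_n s + ω_n²: ω_n = √778 = 27.9 rad/s, and 2ζω_n = 4.96 so ζ = 4.96/(2·27.9) = 0.0889.
Overshoot: exp(−π·0.0889/√(1−0.0889²)) = 0.755, i.e. 75.5%.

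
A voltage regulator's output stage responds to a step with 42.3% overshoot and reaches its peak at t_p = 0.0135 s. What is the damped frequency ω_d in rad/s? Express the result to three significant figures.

ω_d ≈ 233 rad/s

t_p = π/ω_d, so ω_d = π/0.0135 = 233 rad/s.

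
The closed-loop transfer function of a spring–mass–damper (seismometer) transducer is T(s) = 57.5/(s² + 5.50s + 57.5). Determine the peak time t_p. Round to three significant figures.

t_p ≈ 0.445 s

ω_n = √57.5 = 7.58 rad/s; ζ = 5.50/(2·7.58) = 0.363.
ω_d = 7.58·√(1 − 0.363²) = 7.07 rad/s. Then t_p = π/ω_d = 0.445 s.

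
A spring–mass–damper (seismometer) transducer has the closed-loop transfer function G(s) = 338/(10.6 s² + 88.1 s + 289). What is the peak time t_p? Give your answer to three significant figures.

t_p ≈ 0.994 s

Dividing through by 10.6: denominator becomes s² + 8.311 s + 27.26.
So ω_n = √27.26 = 5.22 rad/s and ζ = 8.311/(2·5.22) = 0.796.
The damped frequency ω_d = ω_n√(1−ζ²) = 3.16 rad/s. t_p = π/ω_d = 0.994 s.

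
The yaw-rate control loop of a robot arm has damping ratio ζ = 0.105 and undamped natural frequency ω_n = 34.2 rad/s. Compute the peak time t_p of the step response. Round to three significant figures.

The damped frequency is ω_d = ω_n√(1−ζ²) = 34.2·√(1−0.0110) = 34.0 rad/s.
Peak time t_p = π/ω_d = π/34.0 = 0.0924 s.

t_p ≈ 0.0924 s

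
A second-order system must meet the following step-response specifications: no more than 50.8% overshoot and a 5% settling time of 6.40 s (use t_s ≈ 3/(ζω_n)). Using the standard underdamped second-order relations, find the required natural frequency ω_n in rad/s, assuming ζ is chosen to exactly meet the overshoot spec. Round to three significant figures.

Inverting the overshoot relation: ζ = |ln 0.508|/√(π² + ln²0.508) = 0.211.
From t_s ≈ 3/(ζω_n): ω_n = 3/(ζ·t_s) = 3/(0.211·6.40) = 2.22 rad/s.

ω_n ≈ 2.22 rad/s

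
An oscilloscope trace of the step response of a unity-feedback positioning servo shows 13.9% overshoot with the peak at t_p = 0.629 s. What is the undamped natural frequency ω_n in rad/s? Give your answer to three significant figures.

ω_n ≈ 5.90 rad/s

ζ from %OS: ζ = |ln 0.139|/√(π²+ln²0.139) = 0.532.
t_p = π/ω_d ⇒ ω_d = 4.99 rad/s; then ω_n = ω_d/√(1−ζ²) = 5.90 rad/s.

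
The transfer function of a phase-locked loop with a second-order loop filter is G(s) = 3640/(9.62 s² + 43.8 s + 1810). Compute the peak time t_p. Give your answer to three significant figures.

Dividing through by 9.62: denominator becomes s² + 4.553 s + 188.1.
So ω_n = √188.1 = 13.7 rad/s and ζ = 4.553/(2·13.7) = 0.166.
ω_d = ω_n√(1−ζ²) = 13.5 rad/s. t_p = π/ω_d = 0.232 s.

t_p ≈ 0.232 s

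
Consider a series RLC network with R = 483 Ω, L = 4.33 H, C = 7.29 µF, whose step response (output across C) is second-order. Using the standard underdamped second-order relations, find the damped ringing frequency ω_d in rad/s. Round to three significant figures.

For a series RLC circuit (capacitor voltage as output), ω_n = 1/√(LC) = 1/√(4.33 H · 7.29 µF) = 178 rad/s.
ζ = (R/2)·√(C/L) = (483/2)·√(7.29 µF/4.33 H) = 0.313.
ω_d = 178·√(1 − 0.313²) = 169 rad/s.

ω_d ≈ 169 rad/s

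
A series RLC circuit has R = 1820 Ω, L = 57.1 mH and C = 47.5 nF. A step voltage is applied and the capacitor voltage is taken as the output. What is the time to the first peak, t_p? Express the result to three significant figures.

For a series RLC circuit (capacitor voltage as output), ω_n = 1/√(LC) = 1/√(57.1 mH · 47.5 nF) = 19200 rad/s.
ζ = (R/2)·√(C/L) = (1820/2)·√(47.5 nF/57.1 mH) = 0.830.
ω_d = ω_n√(1−ζ²) = 10700 rad/s. t_p = π/ω_d = 0.000293 s.

t_p ≈ 0.000293 s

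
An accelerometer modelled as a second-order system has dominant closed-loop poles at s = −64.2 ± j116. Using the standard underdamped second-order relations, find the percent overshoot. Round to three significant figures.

%OS ≈ 17.6%

The poles are at −σ ± jω_d with σ = 64.2 and ω_d = 116, so ω_n = √(σ²+ω_d²) = 133 rad/s and ζ = σ/ω_n = 0.484.
%OS = 100·exp(−πζ/√(1−ζ²)) = 17.6%.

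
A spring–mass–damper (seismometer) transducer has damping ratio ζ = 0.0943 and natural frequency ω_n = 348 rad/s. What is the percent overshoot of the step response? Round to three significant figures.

For an underdamped second-order system, %OS = 100·exp(−πζ/√(1−ζ²)).
πζ/√(1−ζ²) = π·0.0943/√(1−0.00889) = 0.2976, so %OS = 100·e^(−0.2976) = 74.3%.

%OS ≈ 74.3%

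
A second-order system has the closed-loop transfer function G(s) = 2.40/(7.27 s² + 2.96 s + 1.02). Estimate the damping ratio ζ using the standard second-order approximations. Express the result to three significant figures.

Dividing through by 7.27: denominator becomes s² + 0.4072 s + 0.1403.
So ω_n = √0.1403 = 0.375 rad/s and ζ = 0.4072/(2·0.375) = 0.543.

ζ ≈ 0.543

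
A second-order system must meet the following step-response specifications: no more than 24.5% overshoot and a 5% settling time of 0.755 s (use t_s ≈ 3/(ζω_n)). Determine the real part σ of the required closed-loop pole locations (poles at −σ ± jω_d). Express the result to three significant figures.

The settling-time spec alone fixes σ = ζω_n = 3/t_s = 3/0.755 = 3.97.
(Overshoot then fixes ζ = 0.409 and hence ω_d = σ·√(1−ζ²)/ζ = 8.88 rad/s.)

σ ≈ 3.97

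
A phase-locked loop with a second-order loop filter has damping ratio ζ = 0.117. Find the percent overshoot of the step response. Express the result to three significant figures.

For an underdamped second-order system, %OS = 100·exp(−πζ/√(1−ζ²)).
πζ/√(1−ζ²) = π·0.117/√(1−0.0137) = 0.3701, so %OS = 100·e^(−0.3701) = 69.1%.

%OS ≈ 69.1%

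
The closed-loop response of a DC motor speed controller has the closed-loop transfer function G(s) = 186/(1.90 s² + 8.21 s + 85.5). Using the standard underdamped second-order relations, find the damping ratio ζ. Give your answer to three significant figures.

Dividing through by 1.90: denominator becomes s² + 4.321 s + 45.00.
So ω_n = √45.00 = 6.71 rad/s and ζ = 4.321/(2·6.71) = 0.322.

ζ ≈ 0.322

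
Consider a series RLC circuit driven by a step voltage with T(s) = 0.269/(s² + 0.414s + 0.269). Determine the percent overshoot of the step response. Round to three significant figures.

%OS ≈ 25.5%

Comparing the denominator to s² + 2ζω_n s + ω_n²: ω_n = √0.269 = 0.519 rad/s, and 2ζω_n = 0.414 so ζ = 0.414/(2·0.519) = 0.399.
%OS = 100 e^{−πζ/√(1−ζ²)} with ζ = 0.399 gives 25.5%.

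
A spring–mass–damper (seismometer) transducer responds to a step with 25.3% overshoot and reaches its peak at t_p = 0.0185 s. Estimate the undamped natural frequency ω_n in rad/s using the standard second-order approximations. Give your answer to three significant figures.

ω_n ≈ 185 rad/s

ζ from %OS: ζ = |ln 0.253|/√(π²+ln²0.253) = 0.401.
From t_p = π/ω_d, ω_d = π/0.0185 = 170 rad/s, so ω_n = ω_d/√(1−ζ²) = 185 rad/s.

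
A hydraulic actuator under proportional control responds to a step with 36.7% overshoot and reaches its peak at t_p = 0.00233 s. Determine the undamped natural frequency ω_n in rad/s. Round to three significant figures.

ω_n ≈ 1420 rad/s

ζ from %OS: ζ = |ln 0.367|/√(π²+ln²0.367) = 0.304.
From t_p = π/ω_d, ω_d = π/0.00233 = 1350 rad/s, so ω_n = ω_d/√(1−ζ²) = 1420 rad/s.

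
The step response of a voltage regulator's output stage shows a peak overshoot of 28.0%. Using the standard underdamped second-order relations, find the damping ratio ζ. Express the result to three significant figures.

ζ ≈ 0.376

ζ = −ln(OS)/√(π² + (ln OS)²). With OS = 0.280, ln OS = −1.273 and ζ = 1.273/3.390 = 0.376.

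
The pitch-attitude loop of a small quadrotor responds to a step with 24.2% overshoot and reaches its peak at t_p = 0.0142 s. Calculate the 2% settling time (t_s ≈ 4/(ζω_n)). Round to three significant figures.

From the overshoot, ζ = −ln(OS)/√(π²+ln²(OS)) = 0.412.
t_p = π/ω_d ⇒ ω_d = 221 rad/s; then ω_n = ω_d/√(1−ζ²) = 243 rad/s.
t_s ≈ 4/(ζω_n) = 4/(0.412·243) = 0.0400 s.

t_s ≈ 0.0400 s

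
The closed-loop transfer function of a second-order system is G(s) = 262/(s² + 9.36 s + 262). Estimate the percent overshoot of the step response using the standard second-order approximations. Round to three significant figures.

ω_n = √262 = 16.2 rad/s; ζ = 9.36/(2·16.2) = 0.289.
Overshoot: exp(−π·0.289/√(1−0.289²)) = 0.387, i.e. 38.7%.

%OS ≈ 38.7%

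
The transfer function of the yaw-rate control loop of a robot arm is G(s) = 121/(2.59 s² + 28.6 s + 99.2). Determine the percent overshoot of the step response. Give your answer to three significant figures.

%OS ≈ 0.202%

Dividing through by 2.59: denominator becomes s² + 11.04 s + 38.30.
So ω_n = √38.30 = 6.19 rad/s and ζ = 11.04/(2·6.19) = 0.892.
Overshoot: exp(−π·0.892/√(1−0.892²)) = 0.00202, i.e. 0.202%.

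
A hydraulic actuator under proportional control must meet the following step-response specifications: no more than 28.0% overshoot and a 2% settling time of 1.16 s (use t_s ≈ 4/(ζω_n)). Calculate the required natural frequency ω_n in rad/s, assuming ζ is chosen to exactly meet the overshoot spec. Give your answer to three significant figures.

ω_n ≈ 9.18 rad/s

ζ = −ln(OS)/√(π² + (ln OS)²). With OS = 0.280, ln OS = −1.273 and ζ = 1.273/3.390 = 0.376.
Then ω_n = 4/(ζ t_s) = 4/(0.376 × 1.16) = 9.18 rad/s.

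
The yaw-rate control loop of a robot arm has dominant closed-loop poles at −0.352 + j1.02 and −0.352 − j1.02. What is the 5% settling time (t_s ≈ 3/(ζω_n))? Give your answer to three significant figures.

For poles at −σ ± jω_d, ζω_n = σ = 0.352, so t_s ≈ 3/σ = 8.52 s.

t_s ≈ 8.52 s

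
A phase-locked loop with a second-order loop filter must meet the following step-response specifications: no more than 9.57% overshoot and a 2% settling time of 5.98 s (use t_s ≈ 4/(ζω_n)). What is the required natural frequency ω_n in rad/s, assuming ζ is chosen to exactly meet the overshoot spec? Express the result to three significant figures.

ω_n ≈ 1.12 rad/s

From %OS = 100·exp(−πζ/√(1−ζ²)), invert to get ζ = −ln(OS)/√(π² + ln²(OS)) with OS = 0.0957.
−ln 0.0957 = 2.347, so ζ = 2.347/√(π² + 5.506) = 0.598.
Then ω_n = 4/(ζ t_s) = 4/(0.598 × 5.98) = 1.12 rad/s.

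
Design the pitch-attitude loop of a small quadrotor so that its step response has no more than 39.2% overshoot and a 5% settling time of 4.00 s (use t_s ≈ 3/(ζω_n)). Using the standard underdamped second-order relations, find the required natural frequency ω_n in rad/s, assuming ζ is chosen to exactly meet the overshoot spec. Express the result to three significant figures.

ω_n ≈ 2.63 rad/s

Inverting the overshoot relation: ζ = |ln 0.392|/√(π² + ln²0.392) = 0.286.
Then ω_n = 3/(ζ t_s) = 3/(0.286 × 4.00) = 2.63 rad/s.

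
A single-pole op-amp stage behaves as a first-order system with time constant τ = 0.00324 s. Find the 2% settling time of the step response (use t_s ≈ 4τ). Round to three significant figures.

t_s ≈ 4τ = 0.0130 s.

t_s ≈ 0.0130 s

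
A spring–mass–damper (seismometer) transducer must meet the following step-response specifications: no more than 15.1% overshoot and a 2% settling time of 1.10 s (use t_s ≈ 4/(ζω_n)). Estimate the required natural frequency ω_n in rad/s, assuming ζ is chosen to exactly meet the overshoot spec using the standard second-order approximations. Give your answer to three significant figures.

Inverting the overshoot relation: ζ = |ln 0.151|/√(π² + ln²0.151) = 0.516.
From t_s ≈ 4/(ζω_n): ω_n = 4/(ζ·t_s) = 4/(0.516·1.10) = 7.05 rad/s.

ω_n ≈ 7.05 rad/s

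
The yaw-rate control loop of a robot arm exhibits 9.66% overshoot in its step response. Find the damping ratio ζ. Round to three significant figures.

ζ = −ln(OS)/√(π² + (ln OS)²). With OS = 0.0966, ln OS = −2.337 and ζ = 2.337/3.916 = 0.597.

ζ ≈ 0.597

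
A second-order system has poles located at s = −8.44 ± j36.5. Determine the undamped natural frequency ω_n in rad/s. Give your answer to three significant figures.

|pole| = ω_n = √(8.44² + 36.5²) = 37.5 rad/s; ζ = cos θ = σ/ω_n = 0.225.

ω_n ≈ 37.5 rad/s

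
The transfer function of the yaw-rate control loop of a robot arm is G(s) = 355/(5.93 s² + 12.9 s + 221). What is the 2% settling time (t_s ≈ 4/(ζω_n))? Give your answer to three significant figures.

Dividing through by 5.93: denominator becomes s² + 2.175 s + 37.27.
So ω_n = √37.27 = 6.10 rad/s and ζ = 2.175/(2·6.10) = 0.178.
t_s ≈ 4/(ζω_n) = 3.68 s.

t_s ≈ 3.68 s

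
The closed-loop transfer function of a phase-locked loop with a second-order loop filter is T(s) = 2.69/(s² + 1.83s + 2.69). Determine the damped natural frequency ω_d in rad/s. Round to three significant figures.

Comparing the denominator to s² + 2ζω_n s + ω_n²: ω_n = √2.69 = 1.64 rad/s, and 2ζω_n = 1.83 so ζ = 1.83/(2·1.64) = 0.558.
ω_d = ω_n√(1−ζ²) = 1.36 rad/s.

ω_d ≈ 1.36 rad/s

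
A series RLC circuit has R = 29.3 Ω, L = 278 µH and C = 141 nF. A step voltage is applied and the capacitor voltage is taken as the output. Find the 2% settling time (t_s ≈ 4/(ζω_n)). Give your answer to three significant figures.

For a series RLC circuit (capacitor voltage as output), ω_n = 1/√(LC) = 1/√(278 µH · 141 nF) = 160000 rad/s.
ζ = (R/2)·√(C/L) = (29.3/2)·√(141 nF/278 µH) = 0.330.
t_s ≈ 4/(ζω_n) = 0.0000759 s.

t_s ≈ 0.0000759 s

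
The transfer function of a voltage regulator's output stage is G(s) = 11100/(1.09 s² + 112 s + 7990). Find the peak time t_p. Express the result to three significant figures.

t_p ≈ 0.0459 s

Dividing through by 1.09: denominator becomes s² + 102.8 s + 7330.
So ω_n = √7330 = 85.6 rad/s and ζ = 102.8/(2·85.6) = 0.600.
ω_d = ω_n√(1−ζ²) = 68.5 rad/s. t_p = π/ω_d = 0.0459 s.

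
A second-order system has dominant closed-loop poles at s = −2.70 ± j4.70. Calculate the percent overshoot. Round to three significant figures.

The poles are at −σ ± jω_d with σ = 2.70 and ω_d = 4.70, so ω_n = √(σ²+ω_d²) = 5.42 rad/s and ζ = σ/ω_n = 0.498.
Overshoot: exp(−π·0.498/√(1−0.498²)) = 0.165, i.e. 16.5%.

%OS ≈ 16.5%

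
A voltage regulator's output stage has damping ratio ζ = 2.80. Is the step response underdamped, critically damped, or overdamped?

overdamped

Since ζ = 2.80 > 1, the system is overdamped.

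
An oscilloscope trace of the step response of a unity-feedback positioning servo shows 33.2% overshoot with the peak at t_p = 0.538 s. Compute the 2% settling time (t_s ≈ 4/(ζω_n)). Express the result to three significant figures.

t_s ≈ 1.95 s

From the overshoot, ζ = −ln(OS)/√(π²+ln²(OS)) = 0.331.
t_p = π/ω_d ⇒ ω_d = 5.84 rad/s; then ω_n = ω_d/√(1−ζ²) = 6.19 rad/s.
t_s ≈ 4/(ζω_n) = 4/(0.331·6.19) = 1.95 s.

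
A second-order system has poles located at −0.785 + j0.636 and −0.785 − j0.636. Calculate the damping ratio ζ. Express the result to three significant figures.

|pole| = ω_n = √(0.785² + 0.636²) = 1.01 rad/s; ζ = cos θ = σ/ω_n = 0.777.

ζ ≈ 0.777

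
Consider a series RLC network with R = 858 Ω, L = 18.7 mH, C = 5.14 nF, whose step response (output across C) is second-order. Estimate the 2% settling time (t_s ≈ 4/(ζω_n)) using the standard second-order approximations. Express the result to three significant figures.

t_s ≈ 0.000174 s

For a series RLC circuit (capacitor voltage as output), ω_n = 1/√(LC) = 1/√(18.7 mH · 5.14 nF) = 102000 rad/s.
ζ = (R/2)·√(C/L) = (858/2)·√(5.14 nF/18.7 mH) = 0.225.
t_s ≈ 4/(ζω_n) = 0.000174 s.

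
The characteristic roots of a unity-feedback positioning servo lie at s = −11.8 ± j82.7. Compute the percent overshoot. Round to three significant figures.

With σ = 11.8, ω_d = 82.7: ω_n = √(σ²+ω_d²) = 83.5 rad/s, ζ = σ/ω_n = 0.141.
%OS = 100·exp(−πζ/√(1−ζ²)) = 63.9%.

%OS ≈ 63.9%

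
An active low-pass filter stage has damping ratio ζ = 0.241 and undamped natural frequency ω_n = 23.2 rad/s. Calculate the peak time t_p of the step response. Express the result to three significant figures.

The damped frequency is ω_d = ω_n√(1−ζ²) = 23.2·√(1−0.0581) = 22.5 rad/s.
Peak time t_p = π/ω_d = π/22.5 = 0.140 s.

t_p ≈ 0.140 s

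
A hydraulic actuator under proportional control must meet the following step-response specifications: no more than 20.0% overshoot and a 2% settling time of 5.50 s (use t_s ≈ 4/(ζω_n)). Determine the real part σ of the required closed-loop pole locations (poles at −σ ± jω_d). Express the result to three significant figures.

The settling-time spec alone fixes σ = ζω_n = 4/t_s = 4/5.50 = 0.727.
(Overshoot then fixes ζ = 0.456 and hence ω_d = σ·√(1−ζ²)/ζ = 1.42 rad/s.)

σ ≈ 0.727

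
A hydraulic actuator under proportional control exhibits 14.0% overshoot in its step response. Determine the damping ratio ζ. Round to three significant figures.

ζ = −ln(OS)/√(π² + (ln OS)²). With OS = 0.140, ln OS = −1.966 and ζ = 1.966/3.706 = 0.531.

ζ ≈ 0.531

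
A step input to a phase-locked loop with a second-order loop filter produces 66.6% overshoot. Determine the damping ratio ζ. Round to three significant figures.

ζ ≈ 0.128

Inverting the overshoot relation: ζ = |ln 0.666|/√(π² + ln²0.666) = 0.128.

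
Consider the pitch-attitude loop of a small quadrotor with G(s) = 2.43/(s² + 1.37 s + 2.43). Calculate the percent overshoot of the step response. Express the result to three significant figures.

ω_n = √2.43 = 1.56 rad/s; ζ = 1.37/(2·1.56) = 0.439.
Overshoot: exp(−π·0.439/√(1−0.439²)) = 0.215, i.e. 21.5%.

%OS ≈ 21.5%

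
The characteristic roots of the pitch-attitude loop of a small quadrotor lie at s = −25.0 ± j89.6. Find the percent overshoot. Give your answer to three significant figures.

%OS ≈ 41.6%

The poles are at −σ ± jω_d with σ = 25.0 and ω_d = 89.6, so ω_n = √(σ²+ω_d²) = 93.0 rad/s and ζ = σ/ω_n = 0.269.
%OS = 100·exp(−πζ/√(1−ζ²)) = 41.6%.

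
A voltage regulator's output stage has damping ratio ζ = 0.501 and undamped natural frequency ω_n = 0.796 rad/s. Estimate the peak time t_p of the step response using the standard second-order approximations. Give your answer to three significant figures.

t_p ≈ 4.56 s

The damped frequency is ω_d = ω_n√(1−ζ²) = 0.796·√(1−0.251) = 0.689 rad/s.
Peak time t_p = π/ω_d = π/0.689 = 4.56 s.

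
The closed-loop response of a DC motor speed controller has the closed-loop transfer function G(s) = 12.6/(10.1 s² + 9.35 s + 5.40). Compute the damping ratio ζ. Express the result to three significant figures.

Dividing through by 10.1: denominator becomes s² + 0.9257 s + 0.5347.
So ω_n = √0.5347 = 0.731 rad/s and ζ = 0.9257/(2·0.731) = 0.633.

ζ ≈ 0.633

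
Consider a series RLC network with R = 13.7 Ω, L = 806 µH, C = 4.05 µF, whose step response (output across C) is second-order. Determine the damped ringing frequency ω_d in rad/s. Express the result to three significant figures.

For a series RLC circuit (capacitor voltage as output), ω_n = 1/√(LC) = 1/√(806 µH · 4.05 µF) = 17500 rad/s.
ζ = (R/2)·√(C/L) = (13.7/2)·√(4.05 µF/806 µH) = 0.486.
ω_d = ω_n√(1−ζ²) = 15300 rad/s.

ω_d ≈ 15300 rad/s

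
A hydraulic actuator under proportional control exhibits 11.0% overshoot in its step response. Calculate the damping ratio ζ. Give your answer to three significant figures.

Inverting the overshoot relation: ζ = |ln 0.110|/√(π² + ln²0.110) = 0.575.

ζ ≈ 0.575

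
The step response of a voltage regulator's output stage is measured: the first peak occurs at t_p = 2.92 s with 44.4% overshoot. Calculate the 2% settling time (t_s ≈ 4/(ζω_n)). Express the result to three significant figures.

t_s ≈ 14.4 s

From the overshoot, ζ = −ln(OS)/√(π²+ln²(OS)) = 0.250.
From t_p = π/ω_d, ω_d = π/2.92 = 1.08 rad/s, so ω_n = ω_d/√(1−ζ²) = 1.11 rad/s.
t_s ≈ 4/(ζω_n) = 4/(0.250·1.11) = 14.4 s.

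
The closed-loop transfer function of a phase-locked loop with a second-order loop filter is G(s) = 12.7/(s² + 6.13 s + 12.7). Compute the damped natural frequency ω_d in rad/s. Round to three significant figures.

ω_d ≈ 1.82 rad/s

ω_n = √12.7 = 3.56 rad/s; ζ = 6.13/(2·3.56) = 0.860.
ω_d = ω_n√(1−ζ²) = 1.82 rad/s.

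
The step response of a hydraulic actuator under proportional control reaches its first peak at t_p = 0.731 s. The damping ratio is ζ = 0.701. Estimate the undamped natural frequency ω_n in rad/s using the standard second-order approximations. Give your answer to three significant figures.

Peak time t_p = π/ω_d, so ω_d = π/t_p = π/0.731 = 4.30 rad/s.
ω_n = ω_d/√(1−ζ²) = 4.30/√0.509 = 6.03 rad/s.

ω_n ≈ 6.03 rad/s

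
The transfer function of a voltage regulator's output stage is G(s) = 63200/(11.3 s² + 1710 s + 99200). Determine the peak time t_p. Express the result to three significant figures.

t_p ≈ 0.0569 s

Dividing through by 11.3: denominator becomes s² + 151.3 s + 8779.
So ω_n = √8779 = 93.7 rad/s and ζ = 151.3/(2·93.7) = 0.808.
ω_d = 93.7·√(1 − 0.808²) = 55.3 rad/s. t_p = π/ω_d = 0.0569 s.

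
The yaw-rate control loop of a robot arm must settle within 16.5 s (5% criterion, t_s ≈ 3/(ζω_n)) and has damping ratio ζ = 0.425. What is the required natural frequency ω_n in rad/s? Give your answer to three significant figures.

ω_n ≈ 0.428 rad/s

Rearranging t_s ≈ 3/(ζω_n) gives ω_n = 3/(ζ·t_s) = 3/(0.425 × 16.5) = 0.428 rad/s.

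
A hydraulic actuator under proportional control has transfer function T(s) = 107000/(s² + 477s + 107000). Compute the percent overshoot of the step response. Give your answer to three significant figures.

Matching coefficients with s² + 2ζω_n s + ω_n² gives ω_n² = 107000 ⇒ ω_n = 327 rad/s, and ζ = 477/(2ω_n) = 0.729.
Overshoot: exp(−π·0.729/√(1−0.729²)) = 0.0352, i.e. 3.52%.

%OS ≈ 3.52%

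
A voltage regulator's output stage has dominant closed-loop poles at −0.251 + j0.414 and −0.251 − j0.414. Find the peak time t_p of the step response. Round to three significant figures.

t_p ≈ 7.59 s

t_p = π/ω_d with ω_d = 0.414 (the imaginary part), so t_p = 7.59 s.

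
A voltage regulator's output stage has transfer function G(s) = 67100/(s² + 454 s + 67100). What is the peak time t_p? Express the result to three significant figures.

t_p ≈ 0.0252 s

Matching coefficients with s² + 2ζω_n s + ω_n² gives ω_n² = 67100 ⇒ ω_n = 259 rad/s, and ζ = 454/(2ω_n) = 0.876.
ω_d = ω_n√(1−ζ²) = 125 rad/s. Then t_p = π/ω_d = 0.0252 s.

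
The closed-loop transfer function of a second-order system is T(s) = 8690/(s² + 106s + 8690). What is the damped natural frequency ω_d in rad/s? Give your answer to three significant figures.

ω_d ≈ 76.7 rad/s

Matching coefficients with s² + 2ζω_n s + ω_n² gives ω_n² = 8690 ⇒ ω_n = 93.2 rad/s, and ζ = 106/(2ω_n) = 0.569.
The damped frequency ω_d = ω_n√(1−ζ²) = 76.7 rad/s.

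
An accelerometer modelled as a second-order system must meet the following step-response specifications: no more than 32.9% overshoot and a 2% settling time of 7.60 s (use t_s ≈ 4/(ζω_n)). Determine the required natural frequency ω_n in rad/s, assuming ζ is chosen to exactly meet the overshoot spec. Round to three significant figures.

ω_n ≈ 1.58 rad/s

Inverting the overshoot relation: ζ = |ln 0.329|/√(π² + ln²0.329) = 0.334.
Then ω_n = 4/(ζ t_s) = 4/(0.334 × 7.60) = 1.58 rad/s.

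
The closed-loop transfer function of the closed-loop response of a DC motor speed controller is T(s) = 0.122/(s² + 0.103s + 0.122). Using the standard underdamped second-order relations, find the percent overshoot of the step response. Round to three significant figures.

%OS ≈ 62.6%

ω_n = √0.122 = 0.349 rad/s; ζ = 0.103/(2·0.349) = 0.147.
Overshoot: exp(−π·0.147/√(1−0.147²)) = 0.626, i.e. 62.6%.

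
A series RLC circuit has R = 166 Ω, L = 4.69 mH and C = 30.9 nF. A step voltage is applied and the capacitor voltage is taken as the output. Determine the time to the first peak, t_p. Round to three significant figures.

For a series RLC circuit (capacitor voltage as output), ω_n = 1/√(LC) = 1/√(4.69 mH · 30.9 nF) = 83100 rad/s.
ζ = (R/2)·√(C/L) = (166/2)·√(30.9 nF/4.69 mH) = 0.213.
ω_d = 83100·√(1 − 0.213²) = 81200 rad/s. t_p = π/ω_d = 0.0000387 s.

t_p ≈ 0.0000387 s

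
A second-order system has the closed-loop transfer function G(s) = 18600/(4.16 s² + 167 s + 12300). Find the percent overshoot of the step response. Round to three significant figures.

%OS ≈ 28.7%

Dividing through by 4.16: denominator becomes s² + 40.14 s + 2957.
So ω_n = √2957 = 54.4 rad/s and ζ = 40.14/(2·54.4) = 0.369.
Overshoot: exp(−π·0.369/√(1−0.369²)) = 0.287, i.e. 28.7%.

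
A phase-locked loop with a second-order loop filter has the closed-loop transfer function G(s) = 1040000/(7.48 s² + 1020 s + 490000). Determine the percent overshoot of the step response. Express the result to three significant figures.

%OS ≈ 42.0%

Dividing through by 7.48: denominator becomes s² + 136.4 s + 65510.
So ω_n = √65510 = 256 rad/s and ζ = 136.4/(2·256) = 0.266.
%OS = 100·exp(−πζ/√(1−ζ²)) = 42.0%.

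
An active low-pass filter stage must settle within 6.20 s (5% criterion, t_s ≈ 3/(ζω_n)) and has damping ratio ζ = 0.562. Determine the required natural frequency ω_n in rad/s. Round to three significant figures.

Rearranging t_s ≈ 3/(ζω_n) gives ω_n = 3/(ζ·t_s) = 3/(0.562 × 6.20) = 0.861 rad/s.

ω_n ≈ 0.861 rad/s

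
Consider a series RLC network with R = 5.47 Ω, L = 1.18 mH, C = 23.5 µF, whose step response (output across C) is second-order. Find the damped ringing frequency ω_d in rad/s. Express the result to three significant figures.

ω_d ≈ 5540 rad/s

For a series RLC circuit (capacitor voltage as output), ω_n = 1/√(LC) = 1/√(1.18 mH · 23.5 µF) = 6010 rad/s.
ζ = (R/2)·√(C/L) = (5.47/2)·√(23.5 µF/1.18 mH) = 0.386.
ω_d = ω_n√(1−ζ²) = 5540 rad/s.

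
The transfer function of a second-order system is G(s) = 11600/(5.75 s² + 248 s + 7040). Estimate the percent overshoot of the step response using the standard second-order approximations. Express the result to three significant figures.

%OS ≈ 8.55%

Dividing through by 5.75: denominator becomes s² + 43.13 s + 1224.
So ω_n = √1224 = 35.0 rad/s and ζ = 43.13/(2·35.0) = 0.616.
%OS = 100·exp(−πζ/√(1−ζ²)) = 8.55%.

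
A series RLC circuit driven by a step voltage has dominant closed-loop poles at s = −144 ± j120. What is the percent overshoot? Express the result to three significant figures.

With σ = 144, ω_d = 120: ω_n = √(σ²+ω_d²) = 187 rad/s, ζ = σ/ω_n = 0.768.
%OS = 100·exp(−πζ/√(1−ζ²)) = 2.31%.

%OS ≈ 2.31%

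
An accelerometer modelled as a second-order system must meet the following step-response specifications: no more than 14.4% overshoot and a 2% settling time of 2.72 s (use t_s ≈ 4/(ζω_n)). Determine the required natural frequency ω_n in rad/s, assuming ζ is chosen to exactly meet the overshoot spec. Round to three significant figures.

ω_n ≈ 2.80 rad/s

Inverting the overshoot relation: ζ = |ln 0.144|/√(π² + ln²0.144) = 0.525.
From t_s ≈ 4/(ζω_n): ω_n = 4/(ζ·t_s) = 4/(0.525·2.72) = 2.80 rad/s.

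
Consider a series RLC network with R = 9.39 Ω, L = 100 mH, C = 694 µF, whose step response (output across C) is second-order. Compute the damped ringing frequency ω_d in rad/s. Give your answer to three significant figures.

For a series RLC circuit (capacitor voltage as output), ω_n = 1/√(LC) = 1/√(100 mH · 694 µF) = 120 rad/s.
ζ = (R/2)·√(C/L) = (9.39/2)·√(694 µF/100 mH) = 0.391.
ω_d = ω_n√(1−ζ²) = 110 rad/s.

ω_d ≈ 110 rad/s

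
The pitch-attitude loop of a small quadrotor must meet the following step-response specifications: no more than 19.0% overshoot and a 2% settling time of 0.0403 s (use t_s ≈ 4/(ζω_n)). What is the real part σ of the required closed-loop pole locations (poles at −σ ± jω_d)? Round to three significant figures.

σ ≈ 99.3

The settling-time spec alone fixes σ = ζω_n = 4/t_s = 4/0.0403 = 99.3.
(Overshoot then fixes ζ = 0.467 and hence ω_d = σ·√(1−ζ²)/ζ = 188 rad/s.)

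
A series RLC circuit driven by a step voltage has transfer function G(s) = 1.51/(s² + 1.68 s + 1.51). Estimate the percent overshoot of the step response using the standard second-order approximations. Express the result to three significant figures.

Comparing the denominator to s² + 2ζω_n s + ω_n²: ω_n = √1.51 = 1.23 rad/s, and 2ζω_n = 1.68 so ζ = 1.68/(2·1.23) = 0.684.
%OS = 100 e^{−πζ/√(1−ζ²)} with ζ = 0.684 gives 5.27%.

%OS ≈ 5.27%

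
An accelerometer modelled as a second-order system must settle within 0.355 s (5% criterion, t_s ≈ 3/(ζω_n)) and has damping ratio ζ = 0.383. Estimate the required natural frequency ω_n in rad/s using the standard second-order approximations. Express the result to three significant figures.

ω_n ≈ 22.1 rad/s

Rearranging t_s ≈ 3/(ζω_n) gives ω_n = 3/(ζ·t_s) = 3/(0.383 × 0.355) = 22.1 rad/s.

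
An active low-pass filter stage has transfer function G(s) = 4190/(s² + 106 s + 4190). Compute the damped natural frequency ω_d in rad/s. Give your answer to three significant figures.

ω_n = √4190 = 64.7 rad/s; ζ = 106/(2·64.7) = 0.819.
ω_d = 64.7·√(1 − 0.819²) = 37.2 rad/s.

ω_d ≈ 37.2 rad/s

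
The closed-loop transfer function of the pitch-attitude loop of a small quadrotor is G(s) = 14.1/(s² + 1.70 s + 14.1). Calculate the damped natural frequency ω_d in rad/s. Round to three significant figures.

Matching coefficients with s² + 2ζω_n s + ω_n² gives ω_n² = 14.1 ⇒ ω_n = 3.75 rad/s, and ζ = 1.70/(2ω_n) = 0.226.
ω_d = 3.75·√(1 − 0.226²) = 3.66 rad/s.

ω_d ≈ 3.66 rad/s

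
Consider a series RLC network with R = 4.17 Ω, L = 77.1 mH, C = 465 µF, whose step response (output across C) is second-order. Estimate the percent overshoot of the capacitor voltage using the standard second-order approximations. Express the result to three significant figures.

For a series RLC circuit (capacitor voltage as output), ω_n = 1/√(LC) = 1/√(77.1 mH · 465 µF) = 167 rad/s.
ζ = (R/2)·√(C/L) = (4.17/2)·√(465 µF/77.1 mH) = 0.162.
%OS = 100·exp(−πζ/√(1−ζ²)) = 59.7%.

%OS ≈ 59.7%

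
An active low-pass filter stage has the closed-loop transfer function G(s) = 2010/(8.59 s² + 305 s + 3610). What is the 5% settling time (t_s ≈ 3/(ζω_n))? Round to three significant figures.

t_s ≈ 0.169 s

Dividing through by 8.59: denominator becomes s² + 35.51 s + 420.3.
So ω_n = √420.3 = 20.5 rad/s and ζ = 35.51/(2·20.5) = 0.866.
t_s ≈ 3/(ζω_n) = 0.169 s.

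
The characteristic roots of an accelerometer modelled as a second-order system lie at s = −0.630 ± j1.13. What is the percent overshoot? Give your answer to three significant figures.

%OS ≈ 17.4%

|pole| = ω_n = √(0.630² + 1.13²) = 1.29 rad/s; ζ = cos θ = σ/ω_n = 0.487.
%OS = 100 e^{−πζ/√(1−ζ²)} with ζ = 0.487 gives 17.4%.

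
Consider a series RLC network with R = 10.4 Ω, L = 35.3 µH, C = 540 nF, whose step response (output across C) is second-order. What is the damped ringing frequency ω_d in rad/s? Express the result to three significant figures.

ω_d ≈ 175000 rad/s

For a series RLC circuit (capacitor voltage as output), ω_n = 1/√(LC) = 1/√(35.3 µH · 540 nF) = 229000 rad/s.
ζ = (R/2)·√(C/L) = (10.4/2)·√(540 nF/35.3 µH) = 0.643.
ω_d = 229000·√(1 − 0.643²) = 175000 rad/s.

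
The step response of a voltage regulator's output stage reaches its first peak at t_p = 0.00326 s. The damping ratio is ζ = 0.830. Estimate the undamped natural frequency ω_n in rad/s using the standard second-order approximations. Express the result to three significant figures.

ω_n ≈ 1730 rad/s

Peak time t_p = π/ω_d, so ω_d = π/t_p = π/0.00326 = 964 rad/s.
ω_n = ω_d/√(1−ζ²) = 964/√0.311 = 1730 rad/s.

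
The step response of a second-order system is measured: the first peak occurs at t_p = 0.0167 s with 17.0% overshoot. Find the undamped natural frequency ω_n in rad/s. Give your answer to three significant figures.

The overshoot fixes ζ = −ln(OS)/√(π²+ln²(OS)) = 0.491.
t_p = π/ω_d ⇒ ω_d = 188 rad/s; then ω_n = ω_d/√(1−ζ²) = 216 rad/s.

ω_n ≈ 216 rad/s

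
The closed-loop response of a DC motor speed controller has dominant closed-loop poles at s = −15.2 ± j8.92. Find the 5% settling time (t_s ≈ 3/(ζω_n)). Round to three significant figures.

For poles at −σ ± jω_d, ζω_n = σ = 15.2, so t_s ≈ 3/σ = 0.197 s.

t_s ≈ 0.197 s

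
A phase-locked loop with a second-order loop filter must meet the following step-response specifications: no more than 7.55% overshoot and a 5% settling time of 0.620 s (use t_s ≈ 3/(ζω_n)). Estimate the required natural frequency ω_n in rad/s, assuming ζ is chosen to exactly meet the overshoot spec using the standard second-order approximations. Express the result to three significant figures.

ω_n ≈ 7.62 rad/s

Inverting the overshoot relation: ζ = |ln 0.0755|/√(π² + ln²0.0755) = 0.635.
From t_s ≈ 3/(ζω_n): ω_n = 3/(ζ·t_s) = 3/(0.635·0.620) = 7.62 rad/s.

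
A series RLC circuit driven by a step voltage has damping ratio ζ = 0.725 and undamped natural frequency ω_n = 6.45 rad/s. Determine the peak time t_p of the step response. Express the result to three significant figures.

The damped frequency is ω_d = ω_n√(1−ζ²) = 6.45·√(1−0.526) = 4.44 rad/s.
Peak time t_p = π/ω_d = π/4.44 = 0.707 s.

t_p ≈ 0.707 s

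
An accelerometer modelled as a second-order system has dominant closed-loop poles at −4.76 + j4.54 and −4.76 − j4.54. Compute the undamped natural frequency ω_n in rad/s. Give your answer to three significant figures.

|pole| = ω_n = √(4.76² + 4.54²) = 6.58 rad/s; ζ = cos θ = σ/ω_n = 0.724.

ω_n ≈ 6.58 rad/s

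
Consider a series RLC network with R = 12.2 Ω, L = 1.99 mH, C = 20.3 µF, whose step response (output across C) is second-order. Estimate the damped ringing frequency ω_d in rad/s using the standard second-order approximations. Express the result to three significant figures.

ω_d ≈ 3920 rad/s

For a series RLC circuit (capacitor voltage as output), ω_n = 1/√(LC) = 1/√(1.99 mH · 20.3 µF) = 4980 rad/s.
ζ = (R/2)·√(C/L) = (12.2/2)·√(20.3 µF/1.99 mH) = 0.616.
The damped frequency ω_d = ω_n√(1−ζ²) = 3920 rad/s.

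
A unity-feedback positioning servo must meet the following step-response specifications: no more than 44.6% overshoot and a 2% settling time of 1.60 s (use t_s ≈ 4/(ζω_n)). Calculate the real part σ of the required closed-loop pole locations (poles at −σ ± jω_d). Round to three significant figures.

σ ≈ 2.50

The settling-time spec alone fixes σ = ζω_n = 4/t_s = 4/1.60 = 2.50.
(Overshoot then fixes ζ = 0.249 and hence ω_d = σ·√(1−ζ²)/ζ = 9.73 rad/s.)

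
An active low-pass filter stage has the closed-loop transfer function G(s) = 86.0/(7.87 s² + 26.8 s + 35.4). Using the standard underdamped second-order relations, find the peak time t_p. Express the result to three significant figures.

t_p ≈ 2.48 s

Dividing through by 7.87: denominator becomes s² + 3.405 s + 4.498.
So ω_n = √4.498 = 2.12 rad/s and ζ = 3.405/(2·2.12) = 0.803.
The damped frequency ω_d = ω_n√(1−ζ²) = 1.26 rad/s. t_p = π/ω_d = 2.48 s.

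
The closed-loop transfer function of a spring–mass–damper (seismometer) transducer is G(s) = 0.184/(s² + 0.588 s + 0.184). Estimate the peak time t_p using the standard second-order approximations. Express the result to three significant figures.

Matching coefficients with s² + 2ζω_n s + ω_n² gives ω_n² = 0.184 ⇒ ω_n = 0.429 rad/s, and ζ = 0.588/(2ω_n) = 0.685.
The damped frequency ω_d = ω_n√(1−ζ²) = 0.312 rad/s. Then t_p = π/ω_d = 10.1 s.

t_p ≈ 10.1 s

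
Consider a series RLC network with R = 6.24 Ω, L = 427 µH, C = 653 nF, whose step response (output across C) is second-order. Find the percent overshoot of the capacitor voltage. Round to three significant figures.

%OS ≈ 68.0%

For a series RLC circuit (capacitor voltage as output), ω_n = 1/√(LC) = 1/√(427 µH · 653 nF) = 59900 rad/s.
ζ = (R/2)·√(C/L) = (6.24/2)·√(653 nF/427 µH) = 0.122.
%OS = 100·exp(−πζ/√(1−ζ²)) = 68.0%.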